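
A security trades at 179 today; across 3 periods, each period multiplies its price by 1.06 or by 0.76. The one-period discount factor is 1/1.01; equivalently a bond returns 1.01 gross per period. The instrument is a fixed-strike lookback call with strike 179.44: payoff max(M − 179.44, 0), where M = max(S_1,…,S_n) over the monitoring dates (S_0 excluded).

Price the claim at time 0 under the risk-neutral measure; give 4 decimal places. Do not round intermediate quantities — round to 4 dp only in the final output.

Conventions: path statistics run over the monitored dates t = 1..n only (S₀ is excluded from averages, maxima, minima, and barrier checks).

price = 22.7823

With p* = (R−d)/(u−d) = 0.8333, sum probability × payoff across the paths and divide by R^3.
Enumerate all 2^3 = 8 price paths (U = up ×1.06, D = down ×0.76); each path with k up-moves has probability p*^k·(1−p*)^(3−k).
DDD: M=136.0400, payoff=0.0000, prob=0.004630
UDD: M=189.7400, payoff=10.3000, prob=0.023148
DUD: M=144.2024, payoff=0.0000, prob=0.023148
UUD: M=201.1244, payoff=21.6844, prob=0.115741
DDU: M=136.0400, payoff=0.0000, prob=0.023148
UDU: M=189.7400, payoff=10.3000, prob=0.115741
DUU: M=152.8545, payoff=0.0000, prob=0.115741
UUU: M=213.1919, payoff=33.7519, prob=0.578704
Price = Σ prob·payoff / R^3 = 23.472653 / 1.030301 = 22.7823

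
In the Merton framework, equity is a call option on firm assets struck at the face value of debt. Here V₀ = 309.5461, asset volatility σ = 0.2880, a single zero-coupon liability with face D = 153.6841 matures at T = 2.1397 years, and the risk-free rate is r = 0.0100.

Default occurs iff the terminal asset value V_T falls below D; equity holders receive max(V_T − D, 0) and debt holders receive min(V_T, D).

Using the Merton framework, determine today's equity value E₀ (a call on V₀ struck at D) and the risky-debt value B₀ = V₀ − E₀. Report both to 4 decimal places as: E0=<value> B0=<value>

Apply the equity-as-call identities (strike 153.6841, horizon 2.1397 years):
d₁ = [ln(V₀/D) + (r + σ²/2)T] / (σ√T)
   = [ln(309.5461/153.6841) + (0.0100 + 0.5·0.2880²)·2.1397] / (0.2880·√2.1397)
   = [0.700208 + 0.110135] / 0.421278 = 1.923533
d₂ = d₁ − σ√T = 1.923533 − 0.421278 = 1.502255
N(d₁) = 0.972793,  N(d₂) = 0.933484,  e^(−rT) = 0.978830
E₀ = V₀·N(d₁) − D·e^(−rT)·N(d₂)
   = 309.5461·0.972793 − 153.6841·0.978830·0.933484 = 160.699752
B₀ = V₀ − E₀ = 309.5461 − 160.699752 = 148.846348

E0=160.6998 B0=148.8463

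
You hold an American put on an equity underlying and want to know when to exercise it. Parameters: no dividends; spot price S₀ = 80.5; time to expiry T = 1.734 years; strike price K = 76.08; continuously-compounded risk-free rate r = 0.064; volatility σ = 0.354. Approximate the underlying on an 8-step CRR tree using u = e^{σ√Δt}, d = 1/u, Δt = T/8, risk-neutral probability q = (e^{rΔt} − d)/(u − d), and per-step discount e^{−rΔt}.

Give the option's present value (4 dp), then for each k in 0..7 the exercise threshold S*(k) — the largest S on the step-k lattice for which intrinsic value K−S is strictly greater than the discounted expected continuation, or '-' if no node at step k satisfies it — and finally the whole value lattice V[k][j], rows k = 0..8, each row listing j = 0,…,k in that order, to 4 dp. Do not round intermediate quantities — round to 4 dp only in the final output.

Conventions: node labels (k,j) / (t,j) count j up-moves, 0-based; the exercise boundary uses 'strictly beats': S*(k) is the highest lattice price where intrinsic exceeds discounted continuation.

price = 9.1046
boundary = - - - 49.0985 41.6382 49.0985 57.8954 49.0985
tree:
9.1046
13.5124 4.9696
19.4391 7.9879 2.1027
26.9815 12.4711 3.7467 0.5245
34.4418 18.7732 6.5438 1.0660 0.0000
40.7685 26.9815 11.1234 2.1664 0.0000 0.0000
46.1339 34.4418 18.1846 4.4027 0.0000 0.0000 0.0000
50.6841 40.7685 26.9815 8.9477 0.0000 0.0000 0.0000 0.0000
54.5428 46.1339 34.4418 18.1846 0.0000 0.0000 0.0000 0.0000 0.0000

Δt=0.21675, u=1.17917, d=0.84806, q=0.50108, disc=e^(-rΔt)=0.98622
k=8 terminal: V=max(K-S,0) → 54.5428 46.1339 34.4418 18.1846 0.0000 0.0000 0.0000 0.0000 0.0000
k=7: j=0 S=25.3959 intr=50.6841 cont=49.6360 V=50.6841[EX]; j=1 S=35.3115 intr=40.7685 cont=39.7204 V=40.7685[EX]; j=2 S=49.0985 intr=26.9815 cont=25.9334 V=26.9815[EX]; j=3 S=68.2684 intr=7.8116 cont=8.9477 V=8.9477[hold]; j=4 S=94.9231 intr=0.0000 cont=0.0000 V=0.0000[hold]; j=5 S=131.9847 intr=0.0000 cont=0.0000 V=0.0000[hold]; j=6 S=183.5167 intr=0.0000 cont=0.0000 V=0.0000[hold]; j=7 S=255.1688 intr=0.0000 cont=0.0000 V=0.0000[hold]  S*(7)=49.0985
k=6: j=0 S=29.9461 intr=46.1339 cont=45.0858 V=46.1339[EX]; j=1 S=41.6382 intr=34.4418 cont=33.3937 V=34.4418[EX]; j=2 S=57.8954 intr=18.1846 cont=17.6980 V=18.1846[EX]; j=3 S=80.5000 intr=0.0000 cont=4.4027 V=4.4027[hold]; j=4 S=111.9303 intr=0.0000 cont=0.0000 V=0.0000[hold]; j=5 S=155.6323 intr=0.0000 cont=0.0000 V=0.0000[hold]; j=6 S=216.3972 intr=0.0000 cont=0.0000 V=0.0000[hold]  S*(6)=57.8954
k=5: j=0 S=35.3115 intr=40.7685 cont=39.7204 V=40.7685[EX]; j=1 S=49.0985 intr=26.9815 cont=25.9334 V=26.9815[EX]; j=2 S=68.2684 intr=7.8116 cont=11.1234 V=11.1234[hold]; j=3 S=94.9231 intr=0.0000 cont=2.1664 V=2.1664[hold]; j=4 S=131.9847 intr=0.0000 cont=0.0000 V=0.0000[hold]; j=5 S=183.5167 intr=0.0000 cont=0.0000 V=0.0000[hold]  S*(5)=49.0985
k=4: j=0 S=41.6382 intr=34.4418 cont=33.3937 V=34.4418[EX]; j=1 S=57.8954 intr=18.1846 cont=18.7732 V=18.7732[hold]; j=2 S=80.5000 intr=0.0000 cont=6.5438 V=6.5438[hold]; j=3 S=111.9303 intr=0.0000 cont=1.0660 V=1.0660[hold]; j=4 S=155.6323 intr=0.0000 cont=0.0000 V=0.0000[hold]  S*(4)=41.6382
k=3: j=0 S=49.0985 intr=26.9815 cont=26.2243 V=26.9815[EX]; j=1 S=68.2684 intr=7.8116 cont=12.4711 V=12.4711[hold]; j=2 S=94.9231 intr=0.0000 cont=3.7467 V=3.7467[hold]; j=3 S=131.9847 intr=0.0000 cont=0.5245 V=0.5245[hold]  S*(3)=49.0985
k=2: j=0 S=57.8954 intr=18.1846 cont=19.4391 V=19.4391[hold]; j=1 S=80.5000 intr=0.0000 cont=7.9879 V=7.9879[hold]; j=2 S=111.9303 intr=0.0000 cont=2.1027 V=2.1027[hold]  S*(2)=-
k=1: j=0 S=68.2684 intr=7.8116 cont=13.5124 V=13.5124[hold]; j=1 S=94.9231 intr=0.0000 cont=4.9696 V=4.9696[hold]  S*(1)=-
k=0: j=0 S=80.5000 intr=0.0000 cont=9.1046 V=9.1046[hold]  S*(0)=-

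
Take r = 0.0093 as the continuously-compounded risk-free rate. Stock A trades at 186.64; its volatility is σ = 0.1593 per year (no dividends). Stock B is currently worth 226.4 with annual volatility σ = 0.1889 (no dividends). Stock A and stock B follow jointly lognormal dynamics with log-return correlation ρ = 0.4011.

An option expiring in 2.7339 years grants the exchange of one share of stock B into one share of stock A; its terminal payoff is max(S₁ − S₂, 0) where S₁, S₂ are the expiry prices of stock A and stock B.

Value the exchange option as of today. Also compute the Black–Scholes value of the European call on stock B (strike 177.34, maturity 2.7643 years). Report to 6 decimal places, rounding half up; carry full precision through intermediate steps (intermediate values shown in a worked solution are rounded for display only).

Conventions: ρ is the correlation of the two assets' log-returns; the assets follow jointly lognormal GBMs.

exchange price = 10.801488
price(stock B call K=177.34) = 60.227510

σ_eff = √(σ₁² + σ₂² − 2ρσ₁σ₂) = √(0.1593² + 0.1889² − 2·0.4011·0.1593·0.1889) = 0.192146
d₁ = (ln(S₁/S₂) + (q₂ − q₁ + σ_eff²/2)T) / (σ_eff√T) = (ln(186.64/226.4) + (0.0 − 0.0 + 0.018460)·2.7339) / 0.317704 = -0.449015
d₂ = d₁ − σ_eff√T = -0.449015 − 0.317704 = -0.766719
N(d₁) = 0.326710,  N(d₂) = 0.221624
V = S₁·e^{−q₁T}·N(d₁) − S₂·e^{−q₂T}·N(d₂) = 60.977240 − 50.175752 = 10.801488
[vanilla: stock B call K=177.34]
σ√T = 0.1889·√2.7643 = 0.314069
d₁ = (ln(S/K) + (r+σ²/2)T) / (σ√T) = (ln(226.4/177.34) + (0.0093+0.1889²/2)·2.7643) / 0.314069 = (0.244235 + 0.075028) / 0.314069 = 1.016536
d₂ = d₁ − σ√T = 1.016536 − 0.314069 = 0.702467
e^{−rT} = 0.974620
N(d₁) = 0.845313,  N(d₂) = 0.758806
price = S·N(d₁) − K·e^{−rT}·N(d₂) = 191.378845 − 131.151335 = 60.227510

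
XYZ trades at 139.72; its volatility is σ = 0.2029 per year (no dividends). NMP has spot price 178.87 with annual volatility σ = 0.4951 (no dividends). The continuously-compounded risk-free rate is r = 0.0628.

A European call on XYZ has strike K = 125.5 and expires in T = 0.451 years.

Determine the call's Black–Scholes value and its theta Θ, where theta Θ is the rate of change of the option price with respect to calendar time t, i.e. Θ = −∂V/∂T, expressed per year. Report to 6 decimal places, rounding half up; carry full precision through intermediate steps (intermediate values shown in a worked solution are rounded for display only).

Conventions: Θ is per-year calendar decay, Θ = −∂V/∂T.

σ√T = 0.2029·√0.451 = 0.136261
d₁ = (ln(S/K) + (r+σ²/2)T) / (σ√T) = (ln(139.72/125.5) + (0.0628+0.2029²/2)·0.451) / 0.136261 = (0.107335 + 0.037606) / 0.136261 = 1.063704
d₂ = d₁ − σ√T = 1.063704 − 0.136261 = 0.927443
e^{−rT} = 0.972075
N(d₁) = 0.856269,  N(d₂) = 0.823152
Call price V = S·N(d₁) − K·e^{−rT}·N(d₂) = 119.637845 − 100.420693 = 19.217151
φ(d₁) = (1/√(2π))·e^{−d₁²/2} = 0.226577
Θ = −S·φ(d₁)·σ/(2√T) − r·K·e^{−rT}·N(d₂) = −4.782310 − 6.306420 = -11.088729

price = 19.217151
Θ = -11.088729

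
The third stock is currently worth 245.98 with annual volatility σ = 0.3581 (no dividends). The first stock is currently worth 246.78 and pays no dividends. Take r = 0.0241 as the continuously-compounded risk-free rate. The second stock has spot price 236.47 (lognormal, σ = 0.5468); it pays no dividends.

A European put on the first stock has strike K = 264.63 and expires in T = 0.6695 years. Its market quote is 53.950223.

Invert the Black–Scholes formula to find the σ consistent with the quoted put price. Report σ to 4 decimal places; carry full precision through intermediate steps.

sigma = 0.5710

At σ = 0.5710 the Black–Scholes value reproduces the quote:
σ√T = 0.571·√0.6695 = 0.467209
d₁ = (ln(S/K) + (r+σ²/2)T) / (σ√T) = (ln(246.78/264.63) + (0.0241+0.571²/2)·0.6695) / 0.467209 = (-0.069835 + 0.125277) / 0.467209 = 0.118666
d₂ = d₁ − σ√T = 0.118666 − 0.467209 = -0.348543
e^{−rT} = 0.983995
N(−d₁) = 0.452770,  N(−d₂) = 0.636284
V = K·e^{−rT}·N(−d₂) − S·N(−d₁) = 165.684810 − 111.734587 = 53.950223 (equal to the quote); since ∂V/∂σ > 0 for all σ, the implied volatility is unique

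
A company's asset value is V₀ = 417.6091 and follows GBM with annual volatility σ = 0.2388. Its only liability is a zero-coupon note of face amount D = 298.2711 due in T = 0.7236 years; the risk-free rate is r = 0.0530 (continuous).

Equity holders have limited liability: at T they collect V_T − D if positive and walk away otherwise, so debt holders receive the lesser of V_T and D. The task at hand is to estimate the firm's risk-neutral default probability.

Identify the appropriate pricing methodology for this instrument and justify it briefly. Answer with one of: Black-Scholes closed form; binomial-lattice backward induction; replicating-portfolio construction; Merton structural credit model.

Key observation: with the firm-asset dynamics (V₀ = 417.6091) and a single zero-coupon liability of face 298.2711 given, debt value, spread, and default probability all derive from the option view of the balance sheet.

framework: Merton structural credit model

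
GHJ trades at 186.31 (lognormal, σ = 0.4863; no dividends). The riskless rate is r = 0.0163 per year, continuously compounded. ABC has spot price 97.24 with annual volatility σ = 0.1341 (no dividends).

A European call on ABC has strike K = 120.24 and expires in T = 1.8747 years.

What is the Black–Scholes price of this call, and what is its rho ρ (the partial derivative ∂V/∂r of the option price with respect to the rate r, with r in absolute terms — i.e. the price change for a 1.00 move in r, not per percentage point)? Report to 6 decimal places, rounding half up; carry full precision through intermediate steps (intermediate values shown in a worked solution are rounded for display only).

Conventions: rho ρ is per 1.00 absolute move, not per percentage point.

σ√T = 0.1341·√1.8747 = 0.183609
d₁ = (ln(S/K) + (r+σ²/2)T) / (σ√T) = (ln(97.24/120.24) + (0.0163+0.1341²/2)·1.8747) / 0.183609 = (-0.212308 + 0.047414) / 0.183609 = -0.898069
d₂ = d₁ − σ√T = -0.898069 − 0.183609 = -1.081678
e^{−rT} = 0.969905
N(d₁) = 0.184574,  N(d₂) = 0.139698
Call price V = S·N(d₁) − K·e^{−rT}·N(d₂) = 17.948016 − 16.291739 = 1.656276
ρ = K·T·e^{−rT}·N(d₂) = 30.542123

price = 1.656276
ρ = 30.542123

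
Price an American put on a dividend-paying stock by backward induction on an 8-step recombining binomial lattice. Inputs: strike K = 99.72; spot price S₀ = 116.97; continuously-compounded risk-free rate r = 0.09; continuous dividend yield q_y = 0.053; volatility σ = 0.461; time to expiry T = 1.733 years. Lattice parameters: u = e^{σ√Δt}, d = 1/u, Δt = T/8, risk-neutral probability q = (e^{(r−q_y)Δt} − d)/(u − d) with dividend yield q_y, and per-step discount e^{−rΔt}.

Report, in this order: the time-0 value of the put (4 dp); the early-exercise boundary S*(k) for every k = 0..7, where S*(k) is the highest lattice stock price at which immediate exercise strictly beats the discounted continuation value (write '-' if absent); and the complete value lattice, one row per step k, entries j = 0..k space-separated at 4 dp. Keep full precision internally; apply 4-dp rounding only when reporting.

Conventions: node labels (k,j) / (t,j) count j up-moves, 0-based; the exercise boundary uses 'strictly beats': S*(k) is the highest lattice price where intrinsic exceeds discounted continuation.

Δt=0.21663  u=1.23932  d=0.80689  q=0.46517  discount=0.98069
step 8 (expiry): payoffs max(K−S,0) = 78.7013 67.4371 50.1362 23.5634 0.0000 0.0000 0.0000 0.0000 0.0000
step 7: (k=7,j=0): S=26.0489, K−S=73.6711, hold=72.0431 ⇒ V=73.6711 exercise | (k=7,j=1): S=40.0089, K−S=59.7111, hold=58.2425 ⇒ V=59.7111 exercise | (k=7,j=2): S=61.4503, K−S=38.2697, hold=37.0459 ⇒ V=38.2697 exercise | (k=7,j=3): S=94.3824, K−S=5.3376, hold=12.3590 ⇒ V=12.3590 continue | (k=7,j=4): S=144.9633, K−S=0.0000, hold=0.0000 ⇒ V=0.0000 continue | (k=7,j=5): S=222.6513, K−S=0.0000, hold=0.0000 ⇒ V=0.0000 continue | (k=7,j=6): S=341.9736, K−S=0.0000, hold=0.0000 ⇒ V=0.0000 continue | (k=7,j=7): S=525.2424, K−S=0.0000, hold=0.0000 ⇒ V=0.0000 continue  boundary S*=61.4503
step 6: (k=6,j=0): S=32.2829, K−S=67.4371, hold=65.8803 ⇒ V=67.4371 exercise | (k=6,j=1): S=49.5838, K−S=50.1362, hold=48.7769 ⇒ V=50.1362 exercise | (k=6,j=2): S=76.1566, K−S=23.5634, hold=25.7106 ⇒ V=25.7106 continue | (k=6,j=3): S=116.9700, K−S=0.0000, hold=6.4823 ⇒ V=6.4823 continue | (k=6,j=4): S=179.6560, K−S=0.0000, hold=0.0000 ⇒ V=0.0000 continue | (k=6,j=5): S=275.9364, K−S=0.0000, hold=0.0000 ⇒ V=0.0000 continue | (k=6,j=6): S=423.8148, K−S=0.0000, hold=0.0000 ⇒ V=0.0000 continue  boundary S*=49.5838
step 5: (k=5,j=0): S=40.0089, K−S=59.7111, hold=58.2425 ⇒ V=59.7111 exercise | (k=5,j=1): S=61.4503, K−S=38.2697, hold=38.0254 ⇒ V=38.2697 exercise | (k=5,j=2): S=94.3824, K−S=5.3376, hold=16.4424 ⇒ V=16.4424 continue | (k=5,j=3): S=144.9633, K−S=0.0000, hold=3.4000 ⇒ V=3.4000 continue | (k=5,j=4): S=222.6513, K−S=0.0000, hold=0.0000 ⇒ V=0.0000 continue | (k=5,j=5): S=341.9736, K−S=0.0000, hold=0.0000 ⇒ V=0.0000 continue  boundary S*=61.4503
step 4: (k=4,j=0): S=49.5838, K−S=50.1362, hold=48.7769 ⇒ V=50.1362 exercise | (k=4,j=1): S=76.1566, K−S=23.5634, hold=27.5734 ⇒ V=27.5734 continue | (k=4,j=2): S=116.9700, K−S=0.0000, hold=10.1751 ⇒ V=10.1751 continue | (k=4,j=3): S=179.6560, K−S=0.0000, hold=1.7833 ⇒ V=1.7833 continue | (k=4,j=4): S=275.9364, K−S=0.0000, hold=0.0000 ⇒ V=0.0000 continue  boundary S*=49.5838
step 3: (k=3,j=0): S=61.4503, K−S=38.2697, hold=38.8752 ⇒ V=38.8752 continue | (k=3,j=1): S=94.3824, K−S=5.3376, hold=19.1040 ⇒ V=19.1040 continue | (k=3,j=2): S=144.9633, K−S=0.0000, hold=6.1504 ⇒ V=6.1504 continue | (k=3,j=3): S=222.6513, K−S=0.0000, hold=0.9353 ⇒ V=0.9353 continue  boundary S*=-
step 2: (k=2,j=0): S=76.1566, K−S=23.5634, hold=29.1052 ⇒ V=29.1052 continue | (k=2,j=1): S=116.9700, K−S=0.0000, hold=12.8258 ⇒ V=12.8258 continue | (k=2,j=2): S=179.6560, K−S=0.0000, hold=3.6526 ⇒ V=3.6526 continue  boundary S*=-
step 1: (k=1,j=0): S=94.3824, K−S=5.3376, hold=21.1167 ⇒ V=21.1167 continue | (k=1,j=1): S=144.9633, K−S=0.0000, hold=8.3934 ⇒ V=8.3934 continue  boundary S*=-
step 0: (k=0,j=0): S=116.9700, K−S=0.0000, hold=14.9047 ⇒ V=14.9047 continue  boundary S*=-

price = 14.9047
boundary = - - - - 49.5838 61.4503 49.5838 61.4503
tree:
14.9047
21.1167 8.3934
29.1052 12.8258 3.6526
38.8752 19.1040 6.1504 0.9353
50.1362 27.5734 10.1751 1.7833 0.0000
59.7111 38.2697 16.4424 3.4000 0.0000 0.0000
67.4371 50.1362 25.7106 6.4823 0.0000 0.0000 0.0000
73.6711 59.7111 38.2697 12.3590 0.0000 0.0000 0.0000 0.0000
78.7013 67.4371 50.1362 23.5634 0.0000 0.0000 0.0000 0.0000 0.0000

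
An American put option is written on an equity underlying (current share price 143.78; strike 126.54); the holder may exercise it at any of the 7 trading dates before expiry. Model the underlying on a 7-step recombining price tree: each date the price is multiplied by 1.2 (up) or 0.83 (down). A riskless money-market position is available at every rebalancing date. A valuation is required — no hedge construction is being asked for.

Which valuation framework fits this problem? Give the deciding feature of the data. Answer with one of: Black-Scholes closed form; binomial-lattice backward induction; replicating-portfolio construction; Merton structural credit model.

Key observation: the exercise right at every one of the 7 steps is what matters: each node needs max(126.54 − S, continuation), which only the stepwise tree valuation starting from spot 143.78 delivers.

framework: binomial-lattice backward induction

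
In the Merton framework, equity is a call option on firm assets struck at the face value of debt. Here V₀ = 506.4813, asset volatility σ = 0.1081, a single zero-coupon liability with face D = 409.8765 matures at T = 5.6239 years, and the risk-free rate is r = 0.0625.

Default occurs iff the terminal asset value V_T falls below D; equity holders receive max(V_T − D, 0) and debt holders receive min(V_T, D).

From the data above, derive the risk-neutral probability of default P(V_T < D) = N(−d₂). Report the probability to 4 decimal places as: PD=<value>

PD=0.0193

Equity is a call on the firm's assets struck at D = 409.8765:
d₁ = [ln(V₀/D) + (r + σ²/2)T] / (σ√T)
   = [ln(506.4813/409.8765) + (0.0625 + 0.5·0.1081²)·5.6239] / (0.1081·√5.6239)
   = [0.211632 + 0.384353] / 0.256357 = 2.324827
d₂ = d₁ − σ√T = 2.324827 − 0.256357 = 2.068470
risk-neutral PD = N(−d₂) = N(-2.068470) = 0.019298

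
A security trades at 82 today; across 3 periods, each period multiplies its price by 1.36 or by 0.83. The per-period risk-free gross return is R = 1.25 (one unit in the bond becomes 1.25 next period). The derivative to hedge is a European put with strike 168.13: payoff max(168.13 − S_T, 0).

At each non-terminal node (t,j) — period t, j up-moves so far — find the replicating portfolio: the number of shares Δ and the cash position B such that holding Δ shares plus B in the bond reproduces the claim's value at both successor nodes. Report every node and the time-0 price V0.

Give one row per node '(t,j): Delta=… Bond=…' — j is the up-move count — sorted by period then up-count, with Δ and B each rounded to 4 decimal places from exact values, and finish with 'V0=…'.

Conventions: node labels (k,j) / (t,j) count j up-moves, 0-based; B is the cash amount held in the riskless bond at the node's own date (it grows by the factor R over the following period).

Arbitrage-free pricing uses the up-move probability p* = (R−d)/(u−d) = 0.7925, discounting each step at R = 1.25.
Payoffs at expiry: V(3,0)=121.2435, V(3,1)=91.3039, V(3,2)=42.2462, V(3,3)=0.0000
(2,0): S=56.4898. Δ = (V_up−V_dn)/(S_up−S_dn) = (91.3039−121.2435)/(76.8261−46.8865) = -1.0000. V = [p*·91.3039 + (1−p*)·121.2435]/1.25 = 78.0142. B = V − Δ·S = 134.5040.
(2,1): S=92.5616. Δ = (V_up−V_dn)/(S_up−S_dn) = (42.2462−91.3039)/(125.8838−76.8261) = -1.0000. V = [p*·42.2462 + (1−p*)·91.3039]/1.25 = 41.9424. B = V − Δ·S = 134.5040.
(2,2): S=151.6672. Δ = (V_up−V_dn)/(S_up−S_dn) = (0.0000−42.2462)/(206.2674−125.8838) = -0.5256. V = [p*·0.0000 + (1−p*)·42.2462]/1.25 = 7.0145. B = V − Δ·S = 86.7243.
(1,0): S=68.0600. Δ = (V_up−V_dn)/(S_up−S_dn) = (41.9424−78.0142)/(92.5616−56.4898) = -1.0000. V = [p*·41.9424 + (1−p*)·78.0142]/1.25 = 39.5432. B = V − Δ·S = 107.6032.
(1,1): S=111.5200. Δ = (V_up−V_dn)/(S_up−S_dn) = (7.0145−41.9424)/(151.6672−92.5616) = -0.5909. V = [p*·7.0145 + (1−p*)·41.9424]/1.25 = 11.4109. B = V − Δ·S = 77.3127.
(0,0): S=82.0000. Δ = (V_up−V_dn)/(S_up−S_dn) = (11.4109−39.5432)/(111.5200−68.0600) = -0.6473. V = [p*·11.4109 + (1−p*)·39.5432]/1.25 = 13.7998. B = V − Δ·S = 66.8795.
Check: Δ(0,0)·S0 + B(0,0) = 13.7998 = V0.

(0,0): Delta=-0.6473 Bond=66.8795
(1,0): Delta=-1.0000 Bond=107.6032
(1,1): Delta=-0.5909 Bond=77.3127
(2,0): Delta=-1.0000 Bond=134.5040
(2,1): Delta=-1.0000 Bond=134.5040
(2,2): Delta=-0.5256 Bond=86.7243
V0=13.7998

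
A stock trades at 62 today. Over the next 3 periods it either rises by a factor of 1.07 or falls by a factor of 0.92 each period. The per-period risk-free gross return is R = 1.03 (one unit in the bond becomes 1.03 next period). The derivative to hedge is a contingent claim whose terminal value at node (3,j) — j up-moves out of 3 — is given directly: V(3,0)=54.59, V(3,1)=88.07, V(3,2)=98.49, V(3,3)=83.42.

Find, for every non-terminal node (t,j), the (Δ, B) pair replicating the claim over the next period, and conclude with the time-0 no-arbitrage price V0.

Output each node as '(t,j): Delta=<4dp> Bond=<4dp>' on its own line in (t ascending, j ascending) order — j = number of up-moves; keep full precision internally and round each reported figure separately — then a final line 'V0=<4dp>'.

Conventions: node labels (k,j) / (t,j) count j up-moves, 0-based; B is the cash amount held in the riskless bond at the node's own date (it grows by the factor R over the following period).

(0,0): Delta=-0.1670 Bond=92.7966
(1,0): Delta=1.8802 Bond=-21.1926
(1,1): Delta=-0.8071 Bond=138.0435
(2,0): Delta=4.2533 Bond=-146.3631
(2,1): Delta=1.1382 Bond=23.4570
(2,2): Delta=-1.4153 Bond=185.3586
V0=82.4398

The replicating-portfolio and risk-neutral prices coincide; use p* = (1.03−0.92)/(1.07−0.92) = 0.7333 for the latter.
Terminal payoffs: V(3,0)=54.5900, V(3,1)=88.0700, V(3,2)=98.4900, V(3,3)=83.4200
Node (2,0) S=52.4768: V=(p*·88.0700+(1−p*)·54.5900)/1.03=76.8369; Δ=(88.0700−54.5900)/(56.1502−48.2787)=4.2533; B=V−Δ·S=-146.3631
Node (2,1) S=61.0328: V=(p*·98.4900+(1−p*)·88.0700)/1.03=92.9236; Δ=(98.4900−88.0700)/(65.3051−56.1502)=1.1382; B=V−Δ·S=23.4570
Node (2,2) S=70.9838: V=(p*·83.4200+(1−p*)·98.4900)/1.03=84.8919; Δ=(83.4200−98.4900)/(75.9527−65.3051)=-1.4153; B=V−Δ·S=185.3586
Node (1,0) S=57.0400: V=(p*·92.9236+(1−p*)·76.8369)/1.03=86.0523; Δ=(92.9236−76.8369)/(61.0328−52.4768)=1.8802; B=V−Δ·S=-21.1926
Node (1,1) S=66.3400: V=(p*·84.8919+(1−p*)·92.9236)/1.03=84.4987; Δ=(84.8919−92.9236)/(70.9838−61.0328)=-0.8071; B=V−Δ·S=138.0435
Node (0,0) S=62.0000: V=(p*·84.4987+(1−p*)·86.0523)/1.03=82.4398; Δ=(84.4987−86.0523)/(66.3400−57.0400)=-0.1670; B=V−Δ·S=92.7966
Sanity check at the root: Δ(0,0)·S0 + B(0,0) reproduces V0 = 82.4398.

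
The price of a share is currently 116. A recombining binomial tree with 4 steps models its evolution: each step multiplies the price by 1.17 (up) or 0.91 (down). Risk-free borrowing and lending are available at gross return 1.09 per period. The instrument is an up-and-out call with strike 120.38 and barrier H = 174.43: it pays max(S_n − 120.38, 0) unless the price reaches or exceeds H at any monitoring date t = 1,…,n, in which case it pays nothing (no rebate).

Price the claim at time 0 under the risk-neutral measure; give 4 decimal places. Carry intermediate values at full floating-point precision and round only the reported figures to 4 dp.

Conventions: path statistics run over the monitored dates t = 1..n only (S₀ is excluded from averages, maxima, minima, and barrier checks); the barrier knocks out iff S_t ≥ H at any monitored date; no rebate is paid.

price = 12.7082

Set p* = 0.6923 (from d < R < u); the path-dependent value is the discounted p*-expectation over all price paths.
Enumerate all 2^4 = 16 price paths (U = up ×1.17, D = down ×0.91); each path with k up-moves has probability p*^k·(1−p*)^(4−k).
DDDD: M=105.5600, payoff=0.0000, prob=0.008963
UDDD: M=135.7200, payoff=0.0000, prob=0.020167
DUDD: M=123.5052, payoff=0.0000, prob=0.020167
UUDD: M=158.7924, payoff=11.1160, prob=0.045377
DDUD: M=112.3897, payoff=0.0000, prob=0.020167
UDUD: M=144.5011, payoff=11.1160, prob=0.045377
DUUD: M=144.5011, payoff=11.1160, prob=0.045377
UUUD: M=185.7871, payoff=0.0000, prob=0.102097
DDDU: M=105.5600, payoff=0.0000, prob=0.020167
UDDU: M=135.7200, payoff=11.1160, prob=0.045377
DUDU: M=131.4960, payoff=11.1160, prob=0.045377
UUDU: M=169.0663, payoff=48.6863, prob=0.102097
DDUU: M=131.4960, payoff=11.1160, prob=0.045377
UDUU: M=169.0663, payoff=48.6863, prob=0.102097
DUUU: M=169.0663, payoff=48.6863, prob=0.102097
UUUU: M=217.3709, payoff=0.0000, prob=0.229719
Price = Σ prob·payoff / R^4 = 17.938636 / 1.411582 = 12.7082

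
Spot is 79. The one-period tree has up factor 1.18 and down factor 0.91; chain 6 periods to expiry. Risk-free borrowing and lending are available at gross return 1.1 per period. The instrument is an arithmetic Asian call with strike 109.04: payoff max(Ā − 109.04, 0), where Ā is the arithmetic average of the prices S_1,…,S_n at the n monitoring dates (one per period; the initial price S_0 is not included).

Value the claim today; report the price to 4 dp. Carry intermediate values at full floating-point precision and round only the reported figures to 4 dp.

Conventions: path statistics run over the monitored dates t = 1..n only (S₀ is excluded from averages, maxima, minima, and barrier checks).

No-arbitrage gives p* = (R−d)/(u−d) = 0.7037: enumerate every path, weight its payoff by its p*-probability, and discount by R^6.
Enumerate all 2^6 = 64 price paths (U = up ×1.18, D = down ×0.91); each path with k up-moves has probability p*^k·(1−p*)^(6−k).
DDDDDD: Ā=57.5294, payoff=0.0000, prob=0.000677
UDDDDD: Ā=74.5986, payoff=0.0000, prob=0.001607
DUDDDD: Ā=71.0436, payoff=0.0000, prob=0.001607
UUDDDD: Ā=92.1224, payoff=0.0000, prob=0.003817
DDUDDD: Ā=67.8085, payoff=0.0000, prob=0.001607
UDUDDD: Ā=87.9275, payoff=0.0000, prob=0.003817
DUUDDD: Ā=84.3725, payoff=0.0000, prob=0.003817
UUUDDD: Ā=109.4061, payoff=0.3661, prob=0.009065
DDDUDD: Ā=64.8646, payoff=0.0000, prob=0.001607
UDDUDD: Ā=84.1102, payoff=0.0000, prob=0.003817
DUDUDD: Ā=80.5552, payoff=0.0000, prob=0.003817
UUDUDD: Ā=104.4562, payoff=0.0000, prob=0.009065
DDUUDD: Ā=77.3201, payoff=0.0000, prob=0.003817
UDUUDD: Ā=100.2613, payoff=0.0000, prob=0.009065
DUUUDD: Ā=96.7063, payoff=0.0000, prob=0.009065
UUUUDD: Ā=125.3993, payoff=16.3593, prob=0.021528
DDDDUD: Ā=62.1857, payoff=0.0000, prob=0.001607
UDDDUD: Ā=80.6364, payoff=0.0000, prob=0.003817
DUDDUD: Ā=77.0814, payoff=0.0000, prob=0.003817
UUDDUD: Ā=99.9517, payoff=0.0000, prob=0.009065
DDUDUD: Ā=73.8463, payoff=0.0000, prob=0.003817
UDUDUD: Ā=95.7568, payoff=0.0000, prob=0.009065
DUUDUD: Ā=92.2018, payoff=0.0000, prob=0.009065
UUUDUD: Ā=119.5583, payoff=10.5183, prob=0.021528
DDDUUD: Ā=70.9024, payoff=0.0000, prob=0.003817
UDDUUD: Ā=91.9394, payoff=0.0000, prob=0.009065
DUDUUD: Ā=88.3844, payoff=0.0000, prob=0.009065
UUDUUD: Ā=114.6084, payoff=5.5684, prob=0.021528
DDUUUD: Ā=85.1494, payoff=0.0000, prob=0.009065
UDUUUD: Ā=110.4135, payoff=1.3735, prob=0.021528
DUUUUD: Ā=106.8585, payoff=0.0000, prob=0.021528
UUUUUD: Ā=138.5637, payoff=29.5237, prob=0.051130
DDDDDU: Ā=59.7478, payoff=0.0000, prob=0.001607
UDDDDU: Ā=77.4752, payoff=0.0000, prob=0.003817
DUDDDU: Ā=73.9202, payoff=0.0000, prob=0.003817
UUDDDU: Ā=95.8526, payoff=0.0000, prob=0.009065
DDUDDU: Ā=70.6852, payoff=0.0000, prob=0.003817
UDUDDU: Ā=91.6577, payoff=0.0000, prob=0.009065
DUUDDU: Ā=88.1027, payoff=0.0000, prob=0.009065
UUUDDU: Ā=114.2431, payoff=5.2031, prob=0.021528
DDDUDU: Ā=67.7413, payoff=0.0000, prob=0.003817
UDDUDU: Ā=87.8403, payoff=0.0000, prob=0.009065
DUDUDU: Ā=84.2853, payoff=0.0000, prob=0.009065
UUDUDU: Ā=109.2931, payoff=0.2531, prob=0.021528
DDUUDU: Ā=81.0503, payoff=0.0000, prob=0.009065
UDUUDU: Ā=105.0982, payoff=0.0000, prob=0.021528
DUUUDU: Ā=101.5432, payoff=0.0000, prob=0.021528
UUUUDU: Ā=131.6714, payoff=22.6314, prob=0.051130
DDDDUU: Ā=65.0623, payoff=0.0000, prob=0.003817
UDDDUU: Ā=84.3665, payoff=0.0000, prob=0.009065
DUDDUU: Ā=80.8115, payoff=0.0000, prob=0.009065
UUDDUU: Ā=104.7886, payoff=0.0000, prob=0.021528
DDUDUU: Ā=77.5765, payoff=0.0000, prob=0.009065
UDUDUU: Ā=100.5937, payoff=0.0000, prob=0.021528
DUUDUU: Ā=97.0387, payoff=0.0000, prob=0.021528
UUUDUU: Ā=125.8304, payoff=16.7904, prob=0.051130
DDDUUU: Ā=74.6326, payoff=0.0000, prob=0.009065
UDDUUU: Ā=96.7763, payoff=0.0000, prob=0.021528
DUDUUU: Ā=93.2213, payoff=0.0000, prob=0.021528
UUDUUU: Ā=120.8804, payoff=11.8404, prob=0.051130
DDUUUU: Ā=89.9863, payoff=0.0000, prob=0.021528
UDUUUU: Ā=116.6855, payoff=7.6455, prob=0.051130
DUUUUU: Ā=113.1305, payoff=4.0905, prob=0.051130
UUUUUU: Ā=146.6967, payoff=37.6567, prob=0.121434
Price = Σ prob·payoff / R^6 = 10.152292 / 1.771561 = 5.7307

price = 5.7307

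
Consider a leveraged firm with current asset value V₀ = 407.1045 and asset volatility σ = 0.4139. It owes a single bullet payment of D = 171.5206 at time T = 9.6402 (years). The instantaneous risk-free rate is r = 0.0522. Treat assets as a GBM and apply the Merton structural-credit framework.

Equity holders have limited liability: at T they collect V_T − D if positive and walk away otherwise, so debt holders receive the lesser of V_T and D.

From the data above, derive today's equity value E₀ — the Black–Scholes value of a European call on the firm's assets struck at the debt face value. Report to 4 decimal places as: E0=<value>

E0=320.4296

Work the structural quantities from V₀ = 407.1045 against face 171.5206:
d₁ = [ln(V₀/D) + (r + σ²/2)T] / (σ√T)
   = [ln(407.1045/171.5206) + (0.0522 + 0.5·0.4139²)·9.6402] / (0.4139·√9.6402)
   = [0.864367 + 1.328965] / 1.285105 = 1.706734
d₂ = d₁ − σ√T = 1.706734 − 1.285105 = 0.421630
N(d₁) = 0.956064,  N(d₂) = 0.663352,  e^(−rT) = 0.604582
E₀ = V₀·N(d₁) − D·e^(−rT)·N(d₂)
   = 407.1045·0.956064 − 171.5206·0.604582·0.663352 = 320.429610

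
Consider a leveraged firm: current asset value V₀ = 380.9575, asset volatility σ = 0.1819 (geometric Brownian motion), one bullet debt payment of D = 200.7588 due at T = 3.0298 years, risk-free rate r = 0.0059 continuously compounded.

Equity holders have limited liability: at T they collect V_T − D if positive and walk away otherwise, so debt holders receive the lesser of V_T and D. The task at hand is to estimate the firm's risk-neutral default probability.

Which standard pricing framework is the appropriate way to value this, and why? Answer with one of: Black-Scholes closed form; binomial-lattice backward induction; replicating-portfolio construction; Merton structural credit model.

Key observation: assets follow a GBM and default happens iff V_T < 200.7588; valuing claims on that split (equity as a call, risky debt as the residual) is the structural model's definition.

framework: Merton structural credit model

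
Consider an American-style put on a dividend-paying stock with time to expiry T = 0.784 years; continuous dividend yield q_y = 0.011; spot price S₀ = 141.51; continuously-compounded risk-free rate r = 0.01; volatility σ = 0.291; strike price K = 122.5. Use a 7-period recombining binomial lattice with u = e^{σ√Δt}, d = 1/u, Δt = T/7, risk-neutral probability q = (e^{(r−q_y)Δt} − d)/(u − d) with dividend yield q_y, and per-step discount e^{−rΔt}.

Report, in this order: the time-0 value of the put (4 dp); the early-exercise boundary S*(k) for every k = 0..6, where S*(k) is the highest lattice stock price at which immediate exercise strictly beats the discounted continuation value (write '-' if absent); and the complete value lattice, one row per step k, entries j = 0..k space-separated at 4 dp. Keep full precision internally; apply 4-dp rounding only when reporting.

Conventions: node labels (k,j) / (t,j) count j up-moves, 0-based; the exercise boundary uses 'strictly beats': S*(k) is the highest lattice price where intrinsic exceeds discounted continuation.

price = 6.1680
boundary = - - - - - 86.9588 95.8535
tree:
6.1680
9.3751 2.6393
13.8711 4.4298 0.6673
19.8513 7.2968 1.2728 0.0000
27.2537 11.7197 2.4275 0.0000 0.0000
35.5412 18.1617 4.6299 0.0000 0.0000 0.0000
43.6106 26.6465 8.8304 0.0000 0.0000 0.0000 0.0000
50.9312 35.5412 16.8419 0.0000 0.0000 0.0000 0.0000 0.0000

Δt=0.11200  u=1.10229  d=0.90720  q=0.47510  discount=0.99888
step 7 (expiry): payoffs max(K−S,0) = 50.9312 35.5412 16.8419 0.0000 0.0000 0.0000 0.0000 0.0000
step 6: (k=6,j=0): S=78.8894, K−S=43.6106, hold=43.5706 ⇒ V=43.6106 exercise | (k=6,j=1): S=95.8535, K−S=26.6465, hold=26.6273 ⇒ V=26.6465 exercise | (k=6,j=2): S=116.4656, K−S=6.0344, hold=8.8304 ⇒ V=8.8304 continue | (k=6,j=3): S=141.5100, K−S=0.0000, hold=0.0000 ⇒ V=0.0000 continue | (k=6,j=4): S=171.9399, K−S=0.0000, hold=0.0000 ⇒ V=0.0000 continue | (k=6,j=5): S=208.9133, K−S=0.0000, hold=0.0000 ⇒ V=0.0000 continue | (k=6,j=6): S=253.8374, K−S=0.0000, hold=0.0000 ⇒ V=0.0000 continue  boundary S*=95.8535
step 5: (k=5,j=0): S=86.9588, K−S=35.5412, hold=35.5112 ⇒ V=35.5412 exercise | (k=5,j=1): S=105.6581, K−S=16.8419, hold=18.1617 ⇒ V=18.1617 continue | (k=5,j=2): S=128.3785, K−S=0.0000, hold=4.6299 ⇒ V=4.6299 continue | (k=5,j=3): S=155.9847, K−S=0.0000, hold=0.0000 ⇒ V=0.0000 continue | (k=5,j=4): S=189.5271, K−S=0.0000, hold=0.0000 ⇒ V=0.0000 continue | (k=5,j=5): S=230.2824, K−S=0.0000, hold=0.0000 ⇒ V=0.0000 continue  boundary S*=86.9588
step 4: (k=4,j=0): S=95.8535, K−S=26.6465, hold=27.2537 ⇒ V=27.2537 continue | (k=4,j=1): S=116.4656, K−S=6.0344, hold=11.7197 ⇒ V=11.7197 continue | (k=4,j=2): S=141.5100, K−S=0.0000, hold=2.4275 ⇒ V=2.4275 continue | (k=4,j=3): S=171.9399, K−S=0.0000, hold=0.0000 ⇒ V=0.0000 continue | (k=4,j=4): S=208.9133, K−S=0.0000, hold=0.0000 ⇒ V=0.0000 continue  boundary S*=-
step 3: (k=3,j=0): S=105.6581, K−S=16.8419, hold=19.8513 ⇒ V=19.8513 continue | (k=3,j=1): S=128.3785, K−S=0.0000, hold=7.2968 ⇒ V=7.2968 continue | (k=3,j=2): S=155.9847, K−S=0.0000, hold=1.2728 ⇒ V=1.2728 continue | (k=3,j=3): S=189.5271, K−S=0.0000, hold=0.0000 ⇒ V=0.0000 continue  boundary S*=-
step 2: (k=2,j=0): S=116.4656, K−S=6.0344, hold=13.8711 ⇒ V=13.8711 continue | (k=2,j=1): S=141.5100, K−S=0.0000, hold=4.4298 ⇒ V=4.4298 continue | (k=2,j=2): S=171.9399, K−S=0.0000, hold=0.6673 ⇒ V=0.6673 continue  boundary S*=-
step 1: (k=1,j=0): S=128.3785, K−S=0.0000, hold=9.3751 ⇒ V=9.3751 continue | (k=1,j=1): S=155.9847, K−S=0.0000, hold=2.6393 ⇒ V=2.6393 continue  boundary S*=-
step 0: (k=0,j=0): S=141.5100, K−S=0.0000, hold=6.1680 ⇒ V=6.1680 continue  boundary S*=-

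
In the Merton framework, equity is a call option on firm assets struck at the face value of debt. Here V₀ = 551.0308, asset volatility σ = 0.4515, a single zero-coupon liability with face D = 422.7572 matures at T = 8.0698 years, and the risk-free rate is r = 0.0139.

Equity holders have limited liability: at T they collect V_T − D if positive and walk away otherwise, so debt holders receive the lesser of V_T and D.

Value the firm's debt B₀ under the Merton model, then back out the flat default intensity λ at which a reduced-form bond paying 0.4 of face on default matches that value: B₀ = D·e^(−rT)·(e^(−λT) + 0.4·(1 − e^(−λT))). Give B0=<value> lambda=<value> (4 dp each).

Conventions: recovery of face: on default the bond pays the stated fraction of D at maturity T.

Apply the equity-as-call identities (strike 422.7572, horizon 8.0698 years):
d₁ = [ln(V₀/D) + (r + σ²/2)T] / (σ√T)
   = [ln(551.0308/422.7572) + (0.0139 + 0.5·0.4515²)·8.0698] / (0.4515·√8.0698)
   = [0.264993 + 0.934694] / 1.282594 = 0.935360
d₂ = d₁ − σ√T = 0.935360 − 1.282594 = -0.347234
N(d₁) = 0.825198,  N(d₂) = 0.364208,  e^(−rT) = 0.893892
E₀ = V₀·N(d₁) − D·e^(−rT)·N(d₂)
   = 551.0308·0.825198 − 422.7572·0.893892·0.364208 = 317.075952
B₀ = V₀ − E₀ = 551.0308 − 317.075952 = 233.954848
e^(−λT) = (B₀·e^(rT)/D − 0.4)/(1 − 0.4) = (233.9548·1.118703/422.7572 − 0.4)/0.6 = 0.36515491
λ = −ln(0.36515491)/8.0698 = 0.124840

B0=233.9548 lambda=0.1248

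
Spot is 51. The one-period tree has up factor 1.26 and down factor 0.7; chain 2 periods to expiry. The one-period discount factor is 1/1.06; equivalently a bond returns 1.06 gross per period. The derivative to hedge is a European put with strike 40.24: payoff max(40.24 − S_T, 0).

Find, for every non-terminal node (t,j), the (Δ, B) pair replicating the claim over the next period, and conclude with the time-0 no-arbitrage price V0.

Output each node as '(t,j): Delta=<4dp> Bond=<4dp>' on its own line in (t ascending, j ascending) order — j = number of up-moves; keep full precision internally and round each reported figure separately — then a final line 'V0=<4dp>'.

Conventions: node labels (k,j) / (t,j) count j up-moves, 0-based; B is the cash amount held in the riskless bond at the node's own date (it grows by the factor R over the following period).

Under the risk-neutral measure, an up-move has probability p* = (R−d)/(u−d) = 0.6429 and values discount at R = 1.06.
Expiry values: V(2,0)=15.2500, V(2,1)=0.0000, V(2,2)=0.0000
(1,0): S=35.7000. Δ = (V_up−V_dn)/(S_up−S_dn) = (0.0000−15.2500)/(44.9820−24.9900) = -0.7628. V = [p*·0.0000 + (1−p*)·15.2500]/1.06 = 5.1381. B = V − Δ·S = 32.3703.
(1,1): S=64.2600. Δ = (V_up−V_dn)/(S_up−S_dn) = (0.0000−0.0000)/(80.9676−44.9820) = 0.0000. V = [p*·0.0000 + (1−p*)·0.0000]/1.06 = 0.0000. B = V − Δ·S = 0.0000.
(0,0): S=51.0000. Δ = (V_up−V_dn)/(S_up−S_dn) = (0.0000−5.1381)/(64.2600−35.7000) = -0.1799. V = [p*·0.0000 + (1−p*)·5.1381]/1.06 = 1.7312. B = V − Δ·S = 10.9064.
Sanity check at the root: Δ(0,0)·S0 + B(0,0) reproduces V0 = 1.7312.

(0,0): Delta=-0.1799 Bond=10.9064
(1,0): Delta=-0.7628 Bond=32.3703
(1,1): Delta=0.0000 Bond=0.0000
V0=1.7312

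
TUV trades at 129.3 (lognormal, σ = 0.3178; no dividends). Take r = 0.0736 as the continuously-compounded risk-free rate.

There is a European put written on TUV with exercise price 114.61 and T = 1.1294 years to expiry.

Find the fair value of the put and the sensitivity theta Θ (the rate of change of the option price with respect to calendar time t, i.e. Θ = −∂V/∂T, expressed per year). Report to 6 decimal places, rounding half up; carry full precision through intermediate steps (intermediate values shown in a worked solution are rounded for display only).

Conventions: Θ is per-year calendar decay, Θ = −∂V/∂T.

price = 6.567220
Θ = -3.147588

σ√T = 0.3178·√1.1294 = 0.337736
d₁ = (ln(S/K) + (r+σ²/2)T) / (σ√T) = (ln(129.3/114.61) + (0.0736+0.3178²/2)·1.1294) / 0.337736 = (0.120600 + 0.140157) / 0.337736 = 0.772073
d₂ = d₁ − σ√T = 0.772073 − 0.337736 = 0.434336
e^{−rT} = 0.920237
N(−d₁) = 0.220036,  N(−d₂) = 0.332022
Put price V = K·e^{−rT}·N(−d₂) − S·N(−d₁) = 35.017836 − 28.450617 = 6.567220
φ(d₁) = (1/√(2π))·e^{−d₁²/2} = 0.296121
Θ = −S·φ(d₁)·σ/(2√T) + r·K·e^{−rT}·N(−d₂) = −5.724901 + 2.577313 = -3.147588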